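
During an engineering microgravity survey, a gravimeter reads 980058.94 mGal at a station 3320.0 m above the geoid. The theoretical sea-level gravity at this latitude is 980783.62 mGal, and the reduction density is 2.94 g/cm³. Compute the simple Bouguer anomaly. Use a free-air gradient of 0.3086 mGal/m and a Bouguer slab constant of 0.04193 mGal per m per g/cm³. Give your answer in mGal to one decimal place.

-109.4

Free-air correction = 0.3086 × 3320.0 = 1024.55 mGal
Free-air anomaly = 980058.94 − 980783.62 + (1024.55) = 299.87 mGal
Bouguer slab correction = 0.04193 × 2.94 × 3320.0 = 409.27 mGal
Simple Bouguer anomaly = 299.87 − (409.27) = -109.40 mGal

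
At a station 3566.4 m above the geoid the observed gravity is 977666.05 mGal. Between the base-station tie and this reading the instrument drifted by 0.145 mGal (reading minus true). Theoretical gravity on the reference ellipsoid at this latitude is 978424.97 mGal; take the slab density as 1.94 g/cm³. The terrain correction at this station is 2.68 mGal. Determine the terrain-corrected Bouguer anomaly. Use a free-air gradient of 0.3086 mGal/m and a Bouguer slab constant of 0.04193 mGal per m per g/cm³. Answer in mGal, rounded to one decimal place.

54.1

Drift-corrected reading = 977666.05 − (0.145) = 977665.905 mGal
Free-air correction = 0.3086 × 3566.4 = 1100.59 mGal
Free-air anomaly = 977665.905 − 978424.97 + (1100.59) = 341.525 mGal
Bouguer slab correction = 0.04193 × 1.94 × 3566.4 = 290.11 mGal
Simple Bouguer anomaly = 341.525 − (290.11) = 51.415 mGal
Complete Bouguer anomaly = 51.415 + 2.68 = 54.095 mGal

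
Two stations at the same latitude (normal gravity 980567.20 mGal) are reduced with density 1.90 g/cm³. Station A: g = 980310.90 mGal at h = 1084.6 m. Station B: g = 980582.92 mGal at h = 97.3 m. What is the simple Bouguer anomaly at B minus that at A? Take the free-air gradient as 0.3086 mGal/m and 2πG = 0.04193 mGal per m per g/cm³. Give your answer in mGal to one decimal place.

Δg_SB(A) = 980310.90 − 980567.20 + 0.3086×1084.6 − 0.04193×1.90×1084.6 = -8.00 mGal
Δg_SB(B) = 980582.92 − 980567.20 + 0.3086×97.3 − 0.04193×1.90×97.3 = 38.00 mGal
Difference = 38.00 − (-8.00) = 46.00 mGal

46.0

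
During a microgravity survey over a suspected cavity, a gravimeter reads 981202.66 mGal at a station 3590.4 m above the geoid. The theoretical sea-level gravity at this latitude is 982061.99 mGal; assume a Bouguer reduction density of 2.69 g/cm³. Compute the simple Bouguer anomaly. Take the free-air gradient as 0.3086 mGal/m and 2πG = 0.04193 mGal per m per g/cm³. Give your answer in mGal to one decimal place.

-156.3

Free-air correction = 0.3086 × 3590.4 = 1108.00 mGal
Free-air anomaly = 981202.66 − 982061.99 + (1108.00) = 248.67 mGal
Bouguer slab correction = 0.04193 × 2.69 × 3590.4 = 404.97 mGal
Simple Bouguer anomaly = 248.67 − (404.97) = -156.30 mGal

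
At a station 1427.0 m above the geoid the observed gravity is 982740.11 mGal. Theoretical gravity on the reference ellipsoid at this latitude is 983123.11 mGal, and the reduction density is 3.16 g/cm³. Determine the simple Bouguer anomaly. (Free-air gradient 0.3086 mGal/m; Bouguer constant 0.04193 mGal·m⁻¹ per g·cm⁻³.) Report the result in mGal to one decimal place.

Free-air correction = 0.3086 × 1427.0 = 440.37 mGal
Free-air anomaly = 982740.11 − 983123.11 + (440.37) = 57.37 mGal
Bouguer slab correction = 0.04193 × 3.16 × 1427.0 = 189.08 mGal
Simple Bouguer anomaly = 57.37 − (189.08) = -131.71 mGal

-131.7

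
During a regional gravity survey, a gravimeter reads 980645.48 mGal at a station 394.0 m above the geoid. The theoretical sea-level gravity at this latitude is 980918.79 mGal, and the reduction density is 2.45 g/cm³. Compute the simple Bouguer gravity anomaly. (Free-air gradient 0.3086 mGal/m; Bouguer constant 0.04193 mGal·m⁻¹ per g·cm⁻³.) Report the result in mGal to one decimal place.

Free-air correction = 0.3086 × 394.0 = 121.59 mGal
Free-air anomaly = 980645.48 − 980918.79 + (121.59) = -151.72 mGal
Bouguer slab correction = 0.04193 × 2.45 × 394.0 = 40.48 mGal
Simple Bouguer anomaly = -151.72 − (40.48) = -192.20 mGal

-192.2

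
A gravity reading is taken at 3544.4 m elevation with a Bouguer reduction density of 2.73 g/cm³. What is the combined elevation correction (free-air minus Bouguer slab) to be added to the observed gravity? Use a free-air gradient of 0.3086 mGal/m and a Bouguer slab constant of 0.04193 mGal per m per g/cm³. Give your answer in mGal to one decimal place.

688.1

Combined gradient = 0.3086 − 0.04193 × 2.73 = 0.1941311 mGal/m
Combined elevation correction = 0.1941311 × 3544.4 = 688.1 mGal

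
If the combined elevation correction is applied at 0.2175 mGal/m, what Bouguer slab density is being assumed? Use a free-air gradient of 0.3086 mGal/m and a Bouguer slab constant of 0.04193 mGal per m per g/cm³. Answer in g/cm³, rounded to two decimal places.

2.17

0.2175 = 0.3086 − 0.04193 × ρ
ρ = (0.3086 − 0.2175) / 0.04193 = 2.17 g/cm³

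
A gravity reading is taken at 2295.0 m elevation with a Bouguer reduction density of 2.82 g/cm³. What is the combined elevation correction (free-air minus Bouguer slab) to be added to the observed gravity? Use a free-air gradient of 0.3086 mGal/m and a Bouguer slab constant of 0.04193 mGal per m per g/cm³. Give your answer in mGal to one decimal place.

436.9

Combined gradient = 0.3086 − 0.04193 × 2.82 = 0.1903574 mGal/m
Combined elevation correction = 0.1903574 × 2295.0 = 436.9 mGal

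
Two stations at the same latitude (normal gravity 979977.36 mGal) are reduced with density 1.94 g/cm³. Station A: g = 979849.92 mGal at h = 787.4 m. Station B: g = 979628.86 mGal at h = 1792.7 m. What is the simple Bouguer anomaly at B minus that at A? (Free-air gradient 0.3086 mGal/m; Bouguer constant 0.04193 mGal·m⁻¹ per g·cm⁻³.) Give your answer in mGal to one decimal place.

Δg_SB(A) = 979849.92 − 979977.36 + 0.3086×787.4 − 0.04193×1.94×787.4 = 51.50 mGal
Δg_SB(B) = 979628.86 − 979977.36 + 0.3086×1792.7 − 0.04193×1.94×1792.7 = 58.90 mGal
Difference = 58.90 − (51.50) = 7.40 mGal

7.4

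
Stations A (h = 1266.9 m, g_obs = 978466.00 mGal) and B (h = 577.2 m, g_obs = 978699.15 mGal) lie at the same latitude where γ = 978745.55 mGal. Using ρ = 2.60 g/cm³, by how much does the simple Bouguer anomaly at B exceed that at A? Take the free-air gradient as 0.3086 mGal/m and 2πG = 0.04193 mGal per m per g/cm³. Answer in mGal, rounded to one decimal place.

95.5

Δg_SB(A) = 978466.00 − 978745.55 + 0.3086×1266.9 − 0.04193×2.60×1266.9 = -26.70 mGal
Δg_SB(B) = 978699.15 − 978745.55 + 0.3086×577.2 − 0.04193×2.60×577.2 = 68.80 mGal
Difference = 68.80 − (-26.70) = 95.50 mGal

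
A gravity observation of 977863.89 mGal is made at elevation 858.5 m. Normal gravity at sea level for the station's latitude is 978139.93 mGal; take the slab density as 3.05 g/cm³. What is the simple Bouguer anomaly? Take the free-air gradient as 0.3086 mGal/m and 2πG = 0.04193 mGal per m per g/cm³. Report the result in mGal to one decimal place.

Free-air correction = 0.3086 × 858.5 = 264.93 mGal
Free-air anomaly = 977863.89 − 978139.93 + (264.93) = -11.11 mGal
Bouguer slab correction = 0.04193 × 3.05 × 858.5 = 109.79 mGal
Simple Bouguer anomaly = -11.11 − (109.79) = -120.90 mGal

-120.9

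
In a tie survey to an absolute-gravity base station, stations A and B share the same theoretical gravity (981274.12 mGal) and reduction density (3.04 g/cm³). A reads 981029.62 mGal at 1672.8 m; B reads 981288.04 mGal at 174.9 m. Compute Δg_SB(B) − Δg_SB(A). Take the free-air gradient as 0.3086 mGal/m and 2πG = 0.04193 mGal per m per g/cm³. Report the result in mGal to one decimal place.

-12.9

Δg_SB(A) = 981029.62 − 981274.12 + 0.3086×1672.8 − 0.04193×3.04×1672.8 = 58.50 mGal
Δg_SB(B) = 981288.04 − 981274.12 + 0.3086×174.9 − 0.04193×3.04×174.9 = 45.60 mGal
Difference = 45.60 − (58.50) = -12.90 mGal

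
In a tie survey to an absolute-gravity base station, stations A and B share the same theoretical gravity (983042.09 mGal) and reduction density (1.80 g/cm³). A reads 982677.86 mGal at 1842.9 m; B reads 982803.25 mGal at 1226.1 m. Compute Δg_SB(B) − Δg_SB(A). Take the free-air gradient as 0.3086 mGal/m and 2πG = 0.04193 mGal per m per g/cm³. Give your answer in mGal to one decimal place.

Δg_SB(A) = 982677.86 − 983042.09 + 0.3086×1842.9 − 0.04193×1.80×1842.9 = 65.40 mGal
Δg_SB(B) = 982803.25 − 983042.09 + 0.3086×1226.1 − 0.04193×1.80×1226.1 = 47.00 mGal
Difference = 47.00 − (65.40) = -18.40 mGal

-18.4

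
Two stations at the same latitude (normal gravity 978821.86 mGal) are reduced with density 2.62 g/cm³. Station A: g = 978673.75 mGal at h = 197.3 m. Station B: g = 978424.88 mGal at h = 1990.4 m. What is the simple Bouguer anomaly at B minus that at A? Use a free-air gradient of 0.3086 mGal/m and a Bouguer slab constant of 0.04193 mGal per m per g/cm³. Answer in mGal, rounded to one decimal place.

107.5

Δg_SB(A) = 978673.75 − 978821.86 + 0.3086×197.3 − 0.04193×2.62×197.3 = -108.90 mGal
Δg_SB(B) = 978424.88 − 978821.86 + 0.3086×1990.4 − 0.04193×2.62×1990.4 = -1.40 mGal
Difference = -1.40 − (-108.90) = 107.50 mGal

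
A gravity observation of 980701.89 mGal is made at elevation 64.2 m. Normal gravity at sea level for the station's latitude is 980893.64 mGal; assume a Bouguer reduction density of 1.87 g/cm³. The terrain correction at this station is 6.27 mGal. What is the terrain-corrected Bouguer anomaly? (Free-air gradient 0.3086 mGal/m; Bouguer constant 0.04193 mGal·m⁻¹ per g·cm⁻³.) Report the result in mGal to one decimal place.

Free-air correction = 0.3086 × 64.2 = 19.81 mGal
Free-air anomaly = 980701.89 − 980893.64 + (19.81) = -171.94 mGal
Bouguer slab correction = 0.04193 × 1.87 × 64.2 = 5.03 mGal
Simple Bouguer anomaly = -171.94 − (5.03) = -176.97 mGal
Complete Bouguer anomaly = -176.97 + 6.27 = -170.70 mGal

-170.7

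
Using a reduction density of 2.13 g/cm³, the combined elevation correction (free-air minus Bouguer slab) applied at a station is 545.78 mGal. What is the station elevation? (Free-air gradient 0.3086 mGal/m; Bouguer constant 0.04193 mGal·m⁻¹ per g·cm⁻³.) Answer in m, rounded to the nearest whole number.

Combined gradient = 0.3086 − 0.04193 × 2.13 = 0.2192891 mGal/m
h = 545.78 / 0.2192891 = 2488.86 m

2489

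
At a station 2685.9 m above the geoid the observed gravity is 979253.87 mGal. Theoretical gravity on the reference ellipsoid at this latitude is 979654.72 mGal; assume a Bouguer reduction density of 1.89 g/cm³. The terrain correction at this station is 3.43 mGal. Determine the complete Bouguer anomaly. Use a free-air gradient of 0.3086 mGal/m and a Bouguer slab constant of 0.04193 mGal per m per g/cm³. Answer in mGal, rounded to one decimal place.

Free-air correction = 0.3086 × 2685.9 = 828.87 mGal
Free-air anomaly = 979253.87 − 979654.72 + (828.87) = 428.02 mGal
Bouguer slab correction = 0.04193 × 1.89 × 2685.9 = 212.85 mGal
Simple Bouguer anomaly = 428.02 − (212.85) = 215.17 mGal
Complete Bouguer anomaly = 215.17 + 3.43 = 218.60 mGal

218.6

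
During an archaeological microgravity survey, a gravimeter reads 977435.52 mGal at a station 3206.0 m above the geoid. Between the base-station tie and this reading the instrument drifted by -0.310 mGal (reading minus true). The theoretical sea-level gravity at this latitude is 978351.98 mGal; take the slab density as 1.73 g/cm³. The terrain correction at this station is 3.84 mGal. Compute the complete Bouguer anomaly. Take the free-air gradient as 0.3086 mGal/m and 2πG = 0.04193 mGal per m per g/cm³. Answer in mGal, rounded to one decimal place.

-155.5

Drift-corrected reading = 977435.52 − (-0.310) = 977435.830 mGal
Free-air correction = 0.3086 × 3206.0 = 989.37 mGal
Free-air anomaly = 977435.830 − 978351.98 + (989.37) = 73.220 mGal
Bouguer slab correction = 0.04193 × 1.73 × 3206.0 = 232.56 mGal
Simple Bouguer anomaly = 73.220 − (232.56) = -159.340 mGal
Complete Bouguer anomaly = -159.340 + 3.84 = -155.500 mGal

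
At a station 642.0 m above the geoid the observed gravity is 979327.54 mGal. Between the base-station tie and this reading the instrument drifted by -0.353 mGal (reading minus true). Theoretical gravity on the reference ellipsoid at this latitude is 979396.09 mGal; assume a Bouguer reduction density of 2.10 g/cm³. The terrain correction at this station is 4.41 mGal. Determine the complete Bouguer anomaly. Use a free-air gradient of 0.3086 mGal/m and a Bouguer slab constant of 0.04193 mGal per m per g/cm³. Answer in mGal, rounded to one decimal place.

77.8

Drift-corrected reading = 979327.54 − (-0.353) = 979327.893 mGal
Free-air correction = 0.3086 × 642.0 = 198.12 mGal
Free-air anomaly = 979327.893 − 979396.09 + (198.12) = 129.923 mGal
Bouguer slab correction = 0.04193 × 2.10 × 642.0 = 56.53 mGal
Simple Bouguer anomaly = 129.923 − (56.53) = 73.393 mGal
Complete Bouguer anomaly = 73.393 + 4.41 = 77.803 mGal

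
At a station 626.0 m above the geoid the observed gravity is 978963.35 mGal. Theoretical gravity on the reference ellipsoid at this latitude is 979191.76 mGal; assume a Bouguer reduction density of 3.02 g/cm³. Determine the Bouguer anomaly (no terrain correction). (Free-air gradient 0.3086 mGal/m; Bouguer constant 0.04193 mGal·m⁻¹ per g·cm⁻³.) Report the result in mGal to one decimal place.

Free-air correction = 0.3086 × 626.0 = 193.18 mGal
Free-air anomaly = 978963.35 − 979191.76 + (193.18) = -35.23 mGal
Bouguer slab correction = 0.04193 × 3.02 × 626.0 = 79.27 mGal
Simple Bouguer anomaly = -35.23 − (79.27) = -114.50 mGal

-114.5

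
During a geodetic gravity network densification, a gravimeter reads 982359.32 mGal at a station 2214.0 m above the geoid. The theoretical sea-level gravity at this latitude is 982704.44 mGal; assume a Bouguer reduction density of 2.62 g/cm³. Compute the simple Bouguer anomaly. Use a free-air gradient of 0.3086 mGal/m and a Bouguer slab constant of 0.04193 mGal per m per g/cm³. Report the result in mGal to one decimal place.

Free-air correction = 0.3086 × 2214.0 = 683.24 mGal
Free-air anomaly = 982359.32 − 982704.44 + (683.24) = 338.12 mGal
Bouguer slab correction = 0.04193 × 2.62 × 2214.0 = 243.22 mGal
Simple Bouguer anomaly = 338.12 − (243.22) = 94.90 mGal

94.9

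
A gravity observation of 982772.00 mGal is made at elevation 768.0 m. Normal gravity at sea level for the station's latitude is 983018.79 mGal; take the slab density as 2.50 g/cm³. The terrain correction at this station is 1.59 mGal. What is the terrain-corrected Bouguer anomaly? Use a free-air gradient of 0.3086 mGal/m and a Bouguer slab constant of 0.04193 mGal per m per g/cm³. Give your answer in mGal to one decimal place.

-88.7

Free-air correction = 0.3086 × 768.0 = 237.00 mGal
Free-air anomaly = 982772.00 − 983018.79 + (237.00) = -9.79 mGal
Bouguer slab correction = 0.04193 × 2.50 × 768.0 = 80.51 mGal
Simple Bouguer anomaly = -9.79 − (80.51) = -90.30 mGal
Complete Bouguer anomaly = -90.30 + 1.59 = -88.71 mGal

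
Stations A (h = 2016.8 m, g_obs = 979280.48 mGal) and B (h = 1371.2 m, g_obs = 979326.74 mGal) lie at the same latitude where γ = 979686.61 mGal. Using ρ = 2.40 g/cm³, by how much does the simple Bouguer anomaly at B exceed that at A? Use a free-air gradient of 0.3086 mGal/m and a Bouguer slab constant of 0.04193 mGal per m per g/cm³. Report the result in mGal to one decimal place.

Δg_SB(A) = 979280.48 − 979686.61 + 0.3086×2016.8 − 0.04193×2.40×2016.8 = 13.30 mGal
Δg_SB(B) = 979326.74 − 979686.61 + 0.3086×1371.2 − 0.04193×2.40×1371.2 = -74.70 mGal
Difference = -74.70 − (13.30) = -88.00 mGal

-88.0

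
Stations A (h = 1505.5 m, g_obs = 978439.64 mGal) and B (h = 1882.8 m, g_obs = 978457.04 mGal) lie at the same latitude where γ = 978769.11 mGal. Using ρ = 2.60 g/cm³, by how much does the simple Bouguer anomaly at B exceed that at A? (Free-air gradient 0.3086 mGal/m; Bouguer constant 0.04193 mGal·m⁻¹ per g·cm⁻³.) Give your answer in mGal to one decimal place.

92.7

Δg_SB(A) = 978439.64 − 978769.11 + 0.3086×1505.5 − 0.04193×2.60×1505.5 = -29.00 mGal
Δg_SB(B) = 978457.04 − 978769.11 + 0.3086×1882.8 − 0.04193×2.60×1882.8 = 63.70 mGal
Difference = 63.70 − (-29.00) = 92.70 mGal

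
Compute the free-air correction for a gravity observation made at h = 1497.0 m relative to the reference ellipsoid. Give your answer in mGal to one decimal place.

462.0

Free-air correction = 0.3086 × 1497.0 = 462.0 mGal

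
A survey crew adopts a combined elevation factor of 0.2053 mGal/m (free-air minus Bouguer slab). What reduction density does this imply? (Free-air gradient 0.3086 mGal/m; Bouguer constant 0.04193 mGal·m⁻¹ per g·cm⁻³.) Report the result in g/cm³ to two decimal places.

2.46

0.2053 = 0.3086 − 0.04193 × ρ
ρ = (0.3086 − 0.2053) / 0.04193 = 2.46 g/cm³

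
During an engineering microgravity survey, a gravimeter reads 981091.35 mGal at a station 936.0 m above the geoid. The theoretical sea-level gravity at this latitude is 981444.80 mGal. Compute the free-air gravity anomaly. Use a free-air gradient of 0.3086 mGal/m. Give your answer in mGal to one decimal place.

-64.6

Free-air correction = 0.3086 × 936.0 = 288.85 mGal
Free-air anomaly = 981091.35 − 981444.80 + (288.85) = -64.60 mGal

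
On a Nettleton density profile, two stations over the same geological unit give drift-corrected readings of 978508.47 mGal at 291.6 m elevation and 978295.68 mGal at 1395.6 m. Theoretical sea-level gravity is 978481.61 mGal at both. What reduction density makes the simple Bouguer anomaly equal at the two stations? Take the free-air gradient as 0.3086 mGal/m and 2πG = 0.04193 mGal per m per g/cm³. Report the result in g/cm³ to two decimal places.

2.76

Δg_obs = 978295.68 − 978508.47 = -212.79 mGal over Δh = 1395.6 − 291.6 = 1104.0 m
Equal Bouguer anomalies ⇒ Δg_obs + (0.3086 − 0.04193ρ)·Δh = 0
0.3086 − 0.04193ρ = −Δg_obs/Δh = 0.19274
ρ = (0.3086 − 0.19274) / 0.04193 = 2.76 g/cm³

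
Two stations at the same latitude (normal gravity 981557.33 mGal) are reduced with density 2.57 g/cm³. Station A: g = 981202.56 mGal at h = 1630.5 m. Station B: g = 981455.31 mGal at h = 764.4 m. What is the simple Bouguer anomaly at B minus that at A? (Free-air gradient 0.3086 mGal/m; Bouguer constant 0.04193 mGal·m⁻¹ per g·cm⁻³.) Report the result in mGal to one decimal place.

Δg_SB(A) = 981202.56 − 981557.33 + 0.3086×1630.5 − 0.04193×2.57×1630.5 = -27.30 mGal
Δg_SB(B) = 981455.31 − 981557.33 + 0.3086×764.4 − 0.04193×2.57×764.4 = 51.50 mGal
Difference = 51.50 − (-27.30) = 78.80 mGal

78.8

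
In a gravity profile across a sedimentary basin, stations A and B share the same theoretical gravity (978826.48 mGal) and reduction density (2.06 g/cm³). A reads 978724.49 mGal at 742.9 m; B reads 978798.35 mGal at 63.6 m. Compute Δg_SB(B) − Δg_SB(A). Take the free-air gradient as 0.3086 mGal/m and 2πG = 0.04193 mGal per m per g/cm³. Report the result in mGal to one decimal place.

Δg_SB(A) = 978724.49 − 978826.48 + 0.3086×742.9 − 0.04193×2.06×742.9 = 63.10 mGal
Δg_SB(B) = 978798.35 − 978826.48 + 0.3086×63.6 − 0.04193×2.06×63.6 = -14.00 mGal
Difference = -14.00 − (63.10) = -77.10 mGal

-77.1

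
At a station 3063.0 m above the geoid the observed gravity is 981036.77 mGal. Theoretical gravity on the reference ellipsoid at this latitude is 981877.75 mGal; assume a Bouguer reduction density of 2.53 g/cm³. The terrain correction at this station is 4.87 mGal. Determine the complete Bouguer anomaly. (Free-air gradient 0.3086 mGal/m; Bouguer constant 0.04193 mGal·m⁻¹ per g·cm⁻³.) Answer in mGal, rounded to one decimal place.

-215.8

Free-air correction = 0.3086 × 3063.0 = 945.24 mGal
Free-air anomaly = 981036.77 − 981877.75 + (945.24) = 104.26 mGal
Bouguer slab correction = 0.04193 × 2.53 × 3063.0 = 324.93 mGal
Simple Bouguer anomaly = 104.26 − (324.93) = -220.67 mGal
Complete Bouguer anomaly = -220.67 + 4.87 = -215.80 mGal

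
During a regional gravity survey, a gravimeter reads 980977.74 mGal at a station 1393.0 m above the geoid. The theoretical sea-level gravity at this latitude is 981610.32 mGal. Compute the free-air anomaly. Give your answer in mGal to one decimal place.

-202.7

Free-air correction = 0.3086 × 1393.0 = 429.88 mGal
Free-air anomaly = 980977.74 − 981610.32 + (429.88) = -202.70 mGal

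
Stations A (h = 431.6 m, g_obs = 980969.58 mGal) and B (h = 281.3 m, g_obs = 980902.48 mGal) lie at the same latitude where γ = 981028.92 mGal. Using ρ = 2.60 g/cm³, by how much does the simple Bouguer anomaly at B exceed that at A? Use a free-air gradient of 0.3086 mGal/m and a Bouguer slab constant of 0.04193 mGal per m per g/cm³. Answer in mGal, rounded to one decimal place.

-97.1

Δg_SB(A) = 980969.58 − 981028.92 + 0.3086×431.6 − 0.04193×2.60×431.6 = 26.80 mGal
Δg_SB(B) = 980902.48 − 981028.92 + 0.3086×281.3 − 0.04193×2.60×281.3 = -70.30 mGal
Difference = -70.30 − (26.80) = -97.10 mGal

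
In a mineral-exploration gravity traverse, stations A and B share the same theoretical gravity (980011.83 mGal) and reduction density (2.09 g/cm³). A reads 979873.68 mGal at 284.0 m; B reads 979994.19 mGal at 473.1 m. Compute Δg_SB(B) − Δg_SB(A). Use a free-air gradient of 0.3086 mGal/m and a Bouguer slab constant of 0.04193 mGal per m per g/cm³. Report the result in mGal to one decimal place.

162.3

Δg_SB(A) = 979873.68 − 980011.83 + 0.3086×284.0 − 0.04193×2.09×284.0 = -75.40 mGal
Δg_SB(B) = 979994.19 − 980011.83 + 0.3086×473.1 − 0.04193×2.09×473.1 = 86.90 mGal
Difference = 86.90 − (-75.40) = 162.30 mGal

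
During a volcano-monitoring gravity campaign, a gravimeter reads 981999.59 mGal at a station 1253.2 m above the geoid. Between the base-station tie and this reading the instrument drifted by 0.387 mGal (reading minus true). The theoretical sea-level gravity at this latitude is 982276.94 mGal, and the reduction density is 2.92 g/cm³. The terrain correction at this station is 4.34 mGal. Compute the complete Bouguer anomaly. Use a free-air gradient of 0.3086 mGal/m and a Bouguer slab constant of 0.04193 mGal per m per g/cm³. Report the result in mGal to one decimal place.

-40.1

Drift-corrected reading = 981999.59 − (0.387) = 981999.203 mGal
Free-air correction = 0.3086 × 1253.2 = 386.74 mGal
Free-air anomaly = 981999.203 − 982276.94 + (386.74) = 109.003 mGal
Bouguer slab correction = 0.04193 × 2.92 × 1253.2 = 153.44 mGal
Simple Bouguer anomaly = 109.003 − (153.44) = -44.437 mGal
Complete Bouguer anomaly = -44.437 + 4.34 = -40.097 mGal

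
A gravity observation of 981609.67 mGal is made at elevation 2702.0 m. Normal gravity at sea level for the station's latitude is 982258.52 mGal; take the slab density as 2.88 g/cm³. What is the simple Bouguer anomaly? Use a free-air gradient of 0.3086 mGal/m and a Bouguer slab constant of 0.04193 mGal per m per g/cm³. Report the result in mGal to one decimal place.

-141.3

Free-air correction = 0.3086 × 2702.0 = 833.84 mGal
Free-air anomaly = 981609.67 − 982258.52 + (833.84) = 184.99 mGal
Bouguer slab correction = 0.04193 × 2.88 × 2702.0 = 326.29 mGal
Simple Bouguer anomaly = 184.99 − (326.29) = -141.30 mGal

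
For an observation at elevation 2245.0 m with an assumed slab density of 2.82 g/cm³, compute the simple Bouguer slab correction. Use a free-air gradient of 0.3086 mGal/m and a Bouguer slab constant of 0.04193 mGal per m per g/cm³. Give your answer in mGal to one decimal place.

Bouguer slab correction = 0.04193 × 2.82 × 2245.0 = 265.5 mGal

265.5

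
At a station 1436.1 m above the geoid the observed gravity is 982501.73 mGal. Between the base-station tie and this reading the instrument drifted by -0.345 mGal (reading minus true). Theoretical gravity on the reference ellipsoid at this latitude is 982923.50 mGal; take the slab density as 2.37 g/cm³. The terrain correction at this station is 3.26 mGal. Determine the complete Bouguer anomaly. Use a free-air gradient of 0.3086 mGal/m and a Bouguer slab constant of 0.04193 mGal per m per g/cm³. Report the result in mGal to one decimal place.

-117.7

Drift-corrected reading = 982501.73 − (-0.345) = 982502.075 mGal
Free-air correction = 0.3086 × 1436.1 = 443.18 mGal
Free-air anomaly = 982502.075 − 982923.50 + (443.18) = 21.755 mGal
Bouguer slab correction = 0.04193 × 2.37 × 1436.1 = 142.71 mGal
Simple Bouguer anomaly = 21.755 − (142.71) = -120.955 mGal
Complete Bouguer anomaly = -120.955 + 3.26 = -117.695 mGal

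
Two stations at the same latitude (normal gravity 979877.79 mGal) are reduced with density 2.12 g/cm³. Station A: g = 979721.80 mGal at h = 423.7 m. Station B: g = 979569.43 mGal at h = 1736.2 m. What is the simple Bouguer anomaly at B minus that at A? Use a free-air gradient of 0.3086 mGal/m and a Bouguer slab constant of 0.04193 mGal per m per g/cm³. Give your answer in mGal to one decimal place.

136.0

Δg_SB(A) = 979721.80 − 979877.79 + 0.3086×423.7 − 0.04193×2.12×423.7 = -62.90 mGal
Δg_SB(B) = 979569.43 − 979877.79 + 0.3086×1736.2 − 0.04193×2.12×1736.2 = 73.10 mGal
Difference = 73.10 − (-62.90) = 136.00 mGal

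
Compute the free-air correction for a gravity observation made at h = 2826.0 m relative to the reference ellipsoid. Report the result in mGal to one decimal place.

872.1

Free-air correction = 0.3086 × 2826.0 = 872.1 mGal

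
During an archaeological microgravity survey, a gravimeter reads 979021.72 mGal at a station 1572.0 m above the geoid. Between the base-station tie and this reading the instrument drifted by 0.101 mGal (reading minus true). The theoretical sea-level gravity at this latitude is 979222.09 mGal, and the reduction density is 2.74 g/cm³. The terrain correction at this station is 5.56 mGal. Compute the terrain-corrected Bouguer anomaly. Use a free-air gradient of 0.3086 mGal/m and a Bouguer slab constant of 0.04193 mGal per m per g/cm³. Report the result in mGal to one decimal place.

109.6

Drift-corrected reading = 979021.72 − (0.101) = 979021.619 mGal
Free-air correction = 0.3086 × 1572.0 = 485.12 mGal
Free-air anomaly = 979021.619 − 979222.09 + (485.12) = 284.649 mGal
Bouguer slab correction = 0.04193 × 2.74 × 1572.0 = 180.60 mGal
Simple Bouguer anomaly = 284.649 − (180.60) = 104.049 mGal
Complete Bouguer anomaly = 104.049 + 5.56 = 109.609 mGal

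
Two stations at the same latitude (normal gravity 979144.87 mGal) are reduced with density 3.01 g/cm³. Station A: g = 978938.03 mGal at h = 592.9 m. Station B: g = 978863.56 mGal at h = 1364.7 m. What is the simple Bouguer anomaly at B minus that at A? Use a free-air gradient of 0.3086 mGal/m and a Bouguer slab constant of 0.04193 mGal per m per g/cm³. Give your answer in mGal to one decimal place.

66.3

Δg_SB(A) = 978938.03 − 979144.87 + 0.3086×592.9 − 0.04193×3.01×592.9 = -98.70 mGal
Δg_SB(B) = 978863.56 − 979144.87 + 0.3086×1364.7 − 0.04193×3.01×1364.7 = -32.40 mGal
Difference = -32.40 − (-98.70) = 66.30 mGal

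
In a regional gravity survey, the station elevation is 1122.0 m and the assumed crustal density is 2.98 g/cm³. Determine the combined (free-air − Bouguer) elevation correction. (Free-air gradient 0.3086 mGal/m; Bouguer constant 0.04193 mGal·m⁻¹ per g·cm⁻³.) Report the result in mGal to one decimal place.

206.1

Combined gradient = 0.3086 − 0.04193 × 2.98 = 0.1836486 mGal/m
Combined elevation correction = 0.1836486 × 1122.0 = 206.1 mGal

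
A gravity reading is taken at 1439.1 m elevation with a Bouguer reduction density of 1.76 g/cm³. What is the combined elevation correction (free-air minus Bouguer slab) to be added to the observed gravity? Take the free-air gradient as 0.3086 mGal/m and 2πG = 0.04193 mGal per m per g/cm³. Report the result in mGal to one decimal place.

Combined gradient = 0.3086 − 0.04193 × 1.76 = 0.2348032 mGal/m
Combined elevation correction = 0.2348032 × 1439.1 = 337.9 mGal

337.9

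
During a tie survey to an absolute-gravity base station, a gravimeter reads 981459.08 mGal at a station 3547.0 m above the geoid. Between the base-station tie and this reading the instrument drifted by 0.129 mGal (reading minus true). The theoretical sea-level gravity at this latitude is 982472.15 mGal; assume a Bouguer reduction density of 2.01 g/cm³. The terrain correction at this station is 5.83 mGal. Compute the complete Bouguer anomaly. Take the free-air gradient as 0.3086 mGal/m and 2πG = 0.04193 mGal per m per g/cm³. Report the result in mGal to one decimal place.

Drift-corrected reading = 981459.08 − (0.129) = 981458.951 mGal
Free-air correction = 0.3086 × 3547.0 = 1094.60 mGal
Free-air anomaly = 981458.951 − 982472.15 + (1094.60) = 81.401 mGal
Bouguer slab correction = 0.04193 × 2.01 × 3547.0 = 298.94 mGal
Simple Bouguer anomaly = 81.401 − (298.94) = -217.539 mGal
Complete Bouguer anomaly = -217.539 + 5.83 = -211.709 mGal

-211.7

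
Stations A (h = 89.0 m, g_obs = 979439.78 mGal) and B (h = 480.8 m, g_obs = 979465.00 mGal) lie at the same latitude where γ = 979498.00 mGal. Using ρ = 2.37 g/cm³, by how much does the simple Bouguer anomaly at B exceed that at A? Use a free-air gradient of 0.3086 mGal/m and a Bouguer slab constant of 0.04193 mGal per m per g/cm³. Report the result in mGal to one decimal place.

Δg_SB(A) = 979439.78 − 979498.00 + 0.3086×89.0 − 0.04193×2.37×89.0 = -39.60 mGal
Δg_SB(B) = 979465.00 − 979498.00 + 0.3086×480.8 − 0.04193×2.37×480.8 = 67.60 mGal
Difference = 67.60 − (-39.60) = 107.20 mGal

107.2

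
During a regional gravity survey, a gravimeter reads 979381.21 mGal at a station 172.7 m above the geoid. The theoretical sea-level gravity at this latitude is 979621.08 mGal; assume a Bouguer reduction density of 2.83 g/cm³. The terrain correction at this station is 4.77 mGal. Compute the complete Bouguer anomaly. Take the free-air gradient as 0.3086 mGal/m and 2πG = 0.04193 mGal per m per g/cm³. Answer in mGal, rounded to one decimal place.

-202.3

Free-air correction = 0.3086 × 172.7 = 53.30 mGal
Free-air anomaly = 979381.21 − 979621.08 + (53.30) = -186.57 mGal
Bouguer slab correction = 0.04193 × 2.83 × 172.7 = 20.49 mGal
Simple Bouguer anomaly = -186.57 − (20.49) = -207.06 mGal
Complete Bouguer anomaly = -207.06 + 4.77 = -202.29 mGal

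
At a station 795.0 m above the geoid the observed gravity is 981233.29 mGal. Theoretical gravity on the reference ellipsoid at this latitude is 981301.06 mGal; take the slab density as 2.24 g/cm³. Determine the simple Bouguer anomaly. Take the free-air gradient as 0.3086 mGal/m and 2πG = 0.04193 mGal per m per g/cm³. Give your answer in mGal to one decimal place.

Free-air correction = 0.3086 × 795.0 = 245.34 mGal
Free-air anomaly = 981233.29 − 981301.06 + (245.34) = 177.57 mGal
Bouguer slab correction = 0.04193 × 2.24 × 795.0 = 74.67 mGal
Simple Bouguer anomaly = 177.57 − (74.67) = 102.90 mGal

102.9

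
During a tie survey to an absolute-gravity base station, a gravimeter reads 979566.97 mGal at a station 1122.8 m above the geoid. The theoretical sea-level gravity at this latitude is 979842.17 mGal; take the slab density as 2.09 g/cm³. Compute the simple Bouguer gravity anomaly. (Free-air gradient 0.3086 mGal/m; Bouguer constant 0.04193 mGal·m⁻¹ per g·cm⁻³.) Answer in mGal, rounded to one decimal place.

Free-air correction = 0.3086 × 1122.8 = 346.50 mGal
Free-air anomaly = 979566.97 − 979842.17 + (346.50) = 71.30 mGal
Bouguer slab correction = 0.04193 × 2.09 × 1122.8 = 98.40 mGal
Simple Bouguer anomaly = 71.30 − (98.40) = -27.10 mGal

-27.1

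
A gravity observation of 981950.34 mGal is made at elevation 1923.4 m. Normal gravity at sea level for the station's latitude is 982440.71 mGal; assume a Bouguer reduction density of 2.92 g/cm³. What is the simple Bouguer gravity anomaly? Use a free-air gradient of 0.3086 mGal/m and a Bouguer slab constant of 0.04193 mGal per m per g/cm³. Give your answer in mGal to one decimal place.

-132.3

Free-air correction = 0.3086 × 1923.4 = 593.56 mGal
Free-air anomaly = 981950.34 − 982440.71 + (593.56) = 103.19 mGal
Bouguer slab correction = 0.04193 × 2.92 × 1923.4 = 235.49 mGal
Simple Bouguer anomaly = 103.19 − (235.49) = -132.30 mGal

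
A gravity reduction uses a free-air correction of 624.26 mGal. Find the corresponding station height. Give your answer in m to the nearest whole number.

2023

h = 624.26 / 0.3086 = 2022.88 m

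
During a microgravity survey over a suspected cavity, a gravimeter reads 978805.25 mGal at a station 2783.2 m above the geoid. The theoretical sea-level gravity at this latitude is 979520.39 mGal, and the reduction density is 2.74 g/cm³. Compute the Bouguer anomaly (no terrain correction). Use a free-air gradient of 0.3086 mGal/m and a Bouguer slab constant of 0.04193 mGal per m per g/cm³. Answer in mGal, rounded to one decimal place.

-176.0

Free-air correction = 0.3086 × 2783.2 = 858.90 mGal
Free-air anomaly = 978805.25 − 979520.39 + (858.90) = 143.76 mGal
Bouguer slab correction = 0.04193 × 2.74 × 2783.2 = 319.76 mGal
Simple Bouguer anomaly = 143.76 − (319.76) = -176.00 mGal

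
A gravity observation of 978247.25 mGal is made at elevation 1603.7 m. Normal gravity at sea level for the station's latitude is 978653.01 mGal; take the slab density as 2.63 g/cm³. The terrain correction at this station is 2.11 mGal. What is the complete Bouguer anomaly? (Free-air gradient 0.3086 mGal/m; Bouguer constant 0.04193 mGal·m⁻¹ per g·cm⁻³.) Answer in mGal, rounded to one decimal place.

Free-air correction = 0.3086 × 1603.7 = 494.90 mGal
Free-air anomaly = 978247.25 − 978653.01 + (494.90) = 89.14 mGal
Bouguer slab correction = 0.04193 × 2.63 × 1603.7 = 176.85 mGal
Simple Bouguer anomaly = 89.14 − (176.85) = -87.71 mGal
Complete Bouguer anomaly = -87.71 + 2.11 = -85.60 mGal

-85.6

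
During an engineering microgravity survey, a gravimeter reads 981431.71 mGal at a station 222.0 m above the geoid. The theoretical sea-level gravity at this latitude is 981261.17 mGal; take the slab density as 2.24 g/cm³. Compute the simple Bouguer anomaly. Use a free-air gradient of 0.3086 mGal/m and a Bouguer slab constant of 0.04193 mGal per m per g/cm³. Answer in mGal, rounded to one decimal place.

Free-air correction = 0.3086 × 222.0 = 68.51 mGal
Free-air anomaly = 981431.71 − 981261.17 + (68.51) = 239.05 mGal
Bouguer slab correction = 0.04193 × 2.24 × 222.0 = 20.85 mGal
Simple Bouguer anomaly = 239.05 − (20.85) = 218.20 mGal

218.2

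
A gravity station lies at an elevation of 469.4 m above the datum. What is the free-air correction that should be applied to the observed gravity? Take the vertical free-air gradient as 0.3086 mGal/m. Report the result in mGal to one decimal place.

Free-air correction = 0.3086 × 469.4 = 144.9 mGal

144.9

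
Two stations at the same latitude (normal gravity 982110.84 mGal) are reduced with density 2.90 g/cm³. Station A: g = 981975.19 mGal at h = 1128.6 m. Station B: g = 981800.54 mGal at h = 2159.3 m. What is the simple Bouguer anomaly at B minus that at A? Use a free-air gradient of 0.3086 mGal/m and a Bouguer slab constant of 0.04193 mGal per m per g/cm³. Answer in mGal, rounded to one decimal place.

Δg_SB(A) = 981975.19 − 982110.84 + 0.3086×1128.6 − 0.04193×2.90×1128.6 = 75.40 mGal
Δg_SB(B) = 981800.54 − 982110.84 + 0.3086×2159.3 − 0.04193×2.90×2159.3 = 93.50 mGal
Difference = 93.50 − (75.40) = 18.10 mGal

18.1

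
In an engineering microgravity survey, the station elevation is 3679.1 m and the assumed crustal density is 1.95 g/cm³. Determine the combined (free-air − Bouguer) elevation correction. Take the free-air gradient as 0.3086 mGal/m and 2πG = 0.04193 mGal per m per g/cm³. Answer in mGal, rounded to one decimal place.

834.6

Combined gradient = 0.3086 − 0.04193 × 1.95 = 0.2268365 mGal/m
Combined elevation correction = 0.2268365 × 3679.1 = 834.6 mGal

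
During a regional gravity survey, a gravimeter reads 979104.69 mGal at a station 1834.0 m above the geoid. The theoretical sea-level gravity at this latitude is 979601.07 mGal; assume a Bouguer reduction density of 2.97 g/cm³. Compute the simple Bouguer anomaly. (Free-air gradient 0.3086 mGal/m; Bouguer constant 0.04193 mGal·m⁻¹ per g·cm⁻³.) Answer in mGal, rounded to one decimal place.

-158.8

Free-air correction = 0.3086 × 1834.0 = 565.97 mGal
Free-air anomaly = 979104.69 − 979601.07 + (565.97) = 69.59 mGal
Bouguer slab correction = 0.04193 × 2.97 × 1834.0 = 228.39 mGal
Simple Bouguer anomaly = 69.59 − (228.39) = -158.80 mGal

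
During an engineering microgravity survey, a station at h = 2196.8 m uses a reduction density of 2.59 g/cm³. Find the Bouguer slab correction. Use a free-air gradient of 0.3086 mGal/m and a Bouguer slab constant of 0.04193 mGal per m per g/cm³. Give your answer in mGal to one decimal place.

238.6

Bouguer slab correction = 0.04193 × 2.59 × 2196.8 = 238.6 mGal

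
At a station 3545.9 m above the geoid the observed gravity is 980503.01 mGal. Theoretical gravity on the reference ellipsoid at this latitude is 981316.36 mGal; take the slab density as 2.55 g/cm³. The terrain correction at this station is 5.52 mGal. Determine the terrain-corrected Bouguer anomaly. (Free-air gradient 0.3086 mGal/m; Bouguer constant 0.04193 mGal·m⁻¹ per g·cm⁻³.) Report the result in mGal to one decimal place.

Free-air correction = 0.3086 × 3545.9 = 1094.26 mGal
Free-air anomaly = 980503.01 − 981316.36 + (1094.26) = 280.91 mGal
Bouguer slab correction = 0.04193 × 2.55 × 3545.9 = 379.13 mGal
Simple Bouguer anomaly = 280.91 − (379.13) = -98.22 mGal
Complete Bouguer anomaly = -98.22 + 5.52 = -92.70 mGal

-92.7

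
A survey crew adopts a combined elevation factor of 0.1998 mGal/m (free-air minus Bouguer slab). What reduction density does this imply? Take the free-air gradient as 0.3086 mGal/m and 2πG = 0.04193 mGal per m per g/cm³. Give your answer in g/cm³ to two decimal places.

2.59

0.1998 = 0.3086 − 0.04193 × ρ
ρ = (0.3086 − 0.1998) / 0.04193 = 2.59 g/cm³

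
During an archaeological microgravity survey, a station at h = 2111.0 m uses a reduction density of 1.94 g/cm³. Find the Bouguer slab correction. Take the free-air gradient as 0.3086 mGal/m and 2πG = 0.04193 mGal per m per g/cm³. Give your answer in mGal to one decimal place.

Bouguer slab correction = 0.04193 × 1.94 × 2111.0 = 171.7 mGal

171.7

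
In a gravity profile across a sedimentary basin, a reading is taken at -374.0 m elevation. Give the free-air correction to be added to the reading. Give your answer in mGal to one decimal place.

Free-air correction = 0.3086 × -374.0 = -115.4 mGal

-115.4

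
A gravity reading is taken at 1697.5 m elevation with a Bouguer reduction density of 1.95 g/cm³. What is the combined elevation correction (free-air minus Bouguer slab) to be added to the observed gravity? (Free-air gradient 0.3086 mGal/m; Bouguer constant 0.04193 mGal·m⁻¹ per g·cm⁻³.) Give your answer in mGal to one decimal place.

385.1

Combined gradient = 0.3086 − 0.04193 × 1.95 = 0.2268365 mGal/m
Combined elevation correction = 0.2268365 × 1697.5 = 385.1 mGal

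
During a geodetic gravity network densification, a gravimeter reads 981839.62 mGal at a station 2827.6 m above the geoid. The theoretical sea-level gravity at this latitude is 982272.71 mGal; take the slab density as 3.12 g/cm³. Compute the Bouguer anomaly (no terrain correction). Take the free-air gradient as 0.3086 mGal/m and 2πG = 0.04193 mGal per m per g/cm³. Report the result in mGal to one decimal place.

69.6

Free-air correction = 0.3086 × 2827.6 = 872.60 mGal
Free-air anomaly = 981839.62 − 982272.71 + (872.60) = 439.51 mGal
Bouguer slab correction = 0.04193 × 3.12 × 2827.6 = 369.91 mGal
Simple Bouguer anomaly = 439.51 − (369.91) = 69.60 mGal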